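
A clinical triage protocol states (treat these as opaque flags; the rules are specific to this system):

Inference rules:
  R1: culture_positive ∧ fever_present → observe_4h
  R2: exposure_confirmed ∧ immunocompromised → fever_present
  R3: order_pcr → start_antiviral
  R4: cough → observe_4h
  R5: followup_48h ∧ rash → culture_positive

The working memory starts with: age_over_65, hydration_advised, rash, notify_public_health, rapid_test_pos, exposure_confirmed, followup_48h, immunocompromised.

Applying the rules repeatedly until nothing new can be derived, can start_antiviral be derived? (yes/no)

Round 1: R2 [exposure_confirmed ∧ immunocompromised → fever_present]; R5 [followup_48h ∧ rash → culture_positive]. Adds fever_present, culture_positive.
Round 2: R1 [culture_positive ∧ fever_present → observe_4h]. Adds observe_4h.
Fixed point reached. start_antiviral is concluded only by R3; R3 needs order_pcr (never derived).

no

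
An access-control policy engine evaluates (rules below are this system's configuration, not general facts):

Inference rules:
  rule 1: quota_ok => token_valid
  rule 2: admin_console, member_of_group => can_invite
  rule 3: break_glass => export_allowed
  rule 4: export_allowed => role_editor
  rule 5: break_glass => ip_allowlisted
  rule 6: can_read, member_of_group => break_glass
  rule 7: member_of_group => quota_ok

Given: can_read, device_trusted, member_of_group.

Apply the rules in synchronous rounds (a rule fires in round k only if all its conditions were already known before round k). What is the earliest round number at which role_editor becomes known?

Round 1: rule 6 [can_read, member_of_group => break_glass]; rule 7 [member_of_group => quota_ok]. New: break_glass, quota_ok.
Round 2: rule 1 [quota_ok => token_valid]; rule 3 [break_glass => export_allowed]; rule 5 [break_glass => ip_allowlisted]. New: token_valid, export_allowed, ip_allowlisted.
Round 3: rule 4 [export_allowed => role_editor]. New: role_editor.
role_editor first appears in round 3.

3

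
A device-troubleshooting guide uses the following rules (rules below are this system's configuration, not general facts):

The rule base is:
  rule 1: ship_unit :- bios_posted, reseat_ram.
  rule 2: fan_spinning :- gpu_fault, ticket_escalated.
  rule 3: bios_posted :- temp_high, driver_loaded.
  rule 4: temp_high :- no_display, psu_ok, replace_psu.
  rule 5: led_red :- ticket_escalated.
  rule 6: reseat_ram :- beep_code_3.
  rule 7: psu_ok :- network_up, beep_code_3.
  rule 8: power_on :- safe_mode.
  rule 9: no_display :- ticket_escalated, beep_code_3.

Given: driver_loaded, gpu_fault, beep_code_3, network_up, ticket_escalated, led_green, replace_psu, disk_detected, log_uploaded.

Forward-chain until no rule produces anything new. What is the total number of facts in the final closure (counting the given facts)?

17

Round 1: rule 2 [fan_spinning :- gpu_fault, ticket_escalated.]; rule 5 [led_red :- ticket_escalated.]; rule 6 [reseat_ram :- beep_code_3.]; rule 7 [psu_ok :- network_up, beep_code_3.]; rule 9 [no_display :- ticket_escalated, beep_code_3.]. Adds fan_spinning, led_red, reseat_ram, psu_ok, no_display.
Round 2: rule 4 [temp_high :- no_display, psu_ok, replace_psu.]. Adds temp_high.
Round 3: rule 3 [bios_posted :- temp_high, driver_loaded.]. Adds bios_posted.
Round 4: rule 1 [ship_unit :- bios_posted, reseat_ram.]. Adds ship_unit.
Closure: {beep_code_3, bios_posted, disk_detected, driver_loaded, fan_spinning, gpu_fault, led_green, led_red, log_uploaded, network_up, no_display, psu_ok, replace_psu, reseat_ram, ship_unit, temp_high, ticket_escalated} — 17 facts.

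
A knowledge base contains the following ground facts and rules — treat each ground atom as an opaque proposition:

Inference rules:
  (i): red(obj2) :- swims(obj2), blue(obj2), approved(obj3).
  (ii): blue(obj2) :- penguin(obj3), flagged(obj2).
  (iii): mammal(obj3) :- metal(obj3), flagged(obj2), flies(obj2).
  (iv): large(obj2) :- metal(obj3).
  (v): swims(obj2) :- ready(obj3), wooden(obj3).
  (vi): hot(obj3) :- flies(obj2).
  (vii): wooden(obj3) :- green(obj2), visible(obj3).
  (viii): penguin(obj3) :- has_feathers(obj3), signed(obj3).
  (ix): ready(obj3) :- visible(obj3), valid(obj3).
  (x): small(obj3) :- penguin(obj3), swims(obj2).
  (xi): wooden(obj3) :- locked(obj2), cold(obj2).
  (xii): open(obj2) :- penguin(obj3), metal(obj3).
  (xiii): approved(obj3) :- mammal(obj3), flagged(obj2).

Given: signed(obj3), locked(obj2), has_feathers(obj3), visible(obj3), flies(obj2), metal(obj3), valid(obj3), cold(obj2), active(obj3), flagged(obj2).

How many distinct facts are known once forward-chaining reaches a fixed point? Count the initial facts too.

22

Round 1 fires (iii), (iv), (vi), (viii), (ix), (xi), giving mammal(obj3), large(obj2), hot(obj3), penguin(obj3), ready(obj3), wooden(obj3).
Round 2 fires (ii), (v), (xii), (xiii), giving blue(obj2), swims(obj2), open(obj2), approved(obj3).
Round 3 fires (i), (x), giving red(obj2), small(obj3).
Closure: {active(obj3), approved(obj3), blue(obj2), cold(obj2), flagged(obj2), flies(obj2), has_feathers(obj3), hot(obj3), large(obj2), locked(obj2), mammal(obj3), metal(obj3), open(obj2), penguin(obj3), ready(obj3), red(obj2), signed(obj3), small(obj3), swims(obj2), valid(obj3), visible(obj3), wooden(obj3)} — 22 facts.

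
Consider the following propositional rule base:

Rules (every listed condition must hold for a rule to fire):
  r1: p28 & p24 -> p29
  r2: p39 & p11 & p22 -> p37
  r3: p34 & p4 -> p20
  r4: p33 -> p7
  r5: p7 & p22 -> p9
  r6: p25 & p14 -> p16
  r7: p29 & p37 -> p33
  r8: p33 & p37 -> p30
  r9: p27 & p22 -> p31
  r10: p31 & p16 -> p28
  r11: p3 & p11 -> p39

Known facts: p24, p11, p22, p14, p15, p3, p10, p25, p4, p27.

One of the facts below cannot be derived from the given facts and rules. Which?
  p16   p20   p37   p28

[1] r6 [p25 & p14 -> p16]; r9 [p27 & p22 -> p31]; r11 [p3 & p11 -> p39]. ⇒ new: p16, p31, p39.
[2] r2 [p39 & p11 & p22 -> p37]; r10 [p31 & p16 -> p28]. ⇒ new: p37, p28.
[3] r1 [p28 & p24 -> p29]. ⇒ new: p29.
[4] r7 [p29 & p37 -> p33]. ⇒ new: p33.
[5] r4 [p33 -> p7]; r8 [p33 & p37 -> p30]. ⇒ new: p7, p30.
[6] r5 [p7 & p22 -> p9]. ⇒ new: p9.
Derived: p16 (round 1), p37 (round 2), p28 (round 2). p20 never appears in any round.

p20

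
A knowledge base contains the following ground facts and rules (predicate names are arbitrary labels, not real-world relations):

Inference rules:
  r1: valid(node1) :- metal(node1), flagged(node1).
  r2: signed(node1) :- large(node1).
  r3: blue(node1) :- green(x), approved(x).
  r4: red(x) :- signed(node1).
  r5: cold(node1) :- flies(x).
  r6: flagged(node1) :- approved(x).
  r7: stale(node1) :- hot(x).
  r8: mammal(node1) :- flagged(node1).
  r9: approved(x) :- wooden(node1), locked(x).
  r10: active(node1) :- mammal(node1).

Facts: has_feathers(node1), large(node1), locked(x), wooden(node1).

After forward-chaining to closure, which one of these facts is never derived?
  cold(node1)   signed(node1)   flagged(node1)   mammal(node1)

Round 1 fires r2, r9, giving signed(node1), approved(x).
Round 2 fires r4, r6, giving red(x), flagged(node1).
Round 3 fires r8, giving mammal(node1).
Round 4 fires r10, giving active(node1).
Derived: signed(node1) (round 1), flagged(node1) (round 2), mammal(node1) (round 3). cold(node1) never appears in any round.

cold(node1)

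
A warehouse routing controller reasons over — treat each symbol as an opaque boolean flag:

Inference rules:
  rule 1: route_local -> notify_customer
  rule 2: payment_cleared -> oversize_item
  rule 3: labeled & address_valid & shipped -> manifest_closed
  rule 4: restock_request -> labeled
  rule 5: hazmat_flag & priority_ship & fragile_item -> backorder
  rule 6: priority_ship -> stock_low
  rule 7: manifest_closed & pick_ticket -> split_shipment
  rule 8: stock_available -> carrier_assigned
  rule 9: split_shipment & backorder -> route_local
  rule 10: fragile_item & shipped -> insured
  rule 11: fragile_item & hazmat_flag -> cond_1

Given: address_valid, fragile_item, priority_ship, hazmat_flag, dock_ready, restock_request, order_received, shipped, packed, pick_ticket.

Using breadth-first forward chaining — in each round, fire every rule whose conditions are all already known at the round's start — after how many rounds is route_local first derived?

4

Round 1 — rule 4, rule 5, rule 6, rule 10, rule 11, derive labeled, backorder, stock_low, insured, cond_1.
Round 2 — rule 3, derive manifest_closed.
Round 3 — rule 7, derive split_shipment.
Round 4 — rule 9, derive route_local.
route_local first appears in round 4.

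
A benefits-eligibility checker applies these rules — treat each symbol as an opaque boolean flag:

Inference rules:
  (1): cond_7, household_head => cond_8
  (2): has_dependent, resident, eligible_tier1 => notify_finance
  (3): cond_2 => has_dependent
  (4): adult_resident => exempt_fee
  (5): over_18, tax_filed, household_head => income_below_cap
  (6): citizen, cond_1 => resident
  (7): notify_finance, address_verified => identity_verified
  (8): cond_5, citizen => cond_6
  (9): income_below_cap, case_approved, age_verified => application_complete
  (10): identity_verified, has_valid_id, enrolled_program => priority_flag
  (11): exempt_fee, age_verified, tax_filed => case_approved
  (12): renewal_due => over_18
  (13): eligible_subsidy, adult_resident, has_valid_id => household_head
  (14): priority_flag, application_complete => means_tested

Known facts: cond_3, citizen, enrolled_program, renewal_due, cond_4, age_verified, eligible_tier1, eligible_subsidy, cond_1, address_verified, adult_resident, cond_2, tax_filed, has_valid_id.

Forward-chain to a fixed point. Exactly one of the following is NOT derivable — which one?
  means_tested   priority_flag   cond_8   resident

cond_8

Round 1: (3) [cond_2 => has_dependent]; (4) [adult_resident => exempt_fee]; (6) [citizen, cond_1 => resident]; (12) [renewal_due => over_18]; (13) [eligible_subsidy, adult_resident, has_valid_id => household_head]. New: has_dependent, exempt_fee, resident, over_18, household_head.
Round 2: (2) [has_dependent, resident, eligible_tier1 => notify_finance]; (5) [over_18, tax_filed, household_head => income_below_cap]; (11) [exempt_fee, age_verified, tax_filed => case_approved]. New: notify_finance, income_below_cap, case_approved.
Round 3: (7) [notify_finance, address_verified => identity_verified]; (9) [income_below_cap, case_approved, age_verified => application_complete]. New: identity_verified, application_complete.
Round 4: (10) [identity_verified, has_valid_id, enrolled_program => priority_flag]. New: priority_flag.
Round 5: (14) [priority_flag, application_complete => means_tested]. New: means_tested.
Derived: means_tested (round 5), resident (round 1), priority_flag (round 4). cond_8 never appears in any round.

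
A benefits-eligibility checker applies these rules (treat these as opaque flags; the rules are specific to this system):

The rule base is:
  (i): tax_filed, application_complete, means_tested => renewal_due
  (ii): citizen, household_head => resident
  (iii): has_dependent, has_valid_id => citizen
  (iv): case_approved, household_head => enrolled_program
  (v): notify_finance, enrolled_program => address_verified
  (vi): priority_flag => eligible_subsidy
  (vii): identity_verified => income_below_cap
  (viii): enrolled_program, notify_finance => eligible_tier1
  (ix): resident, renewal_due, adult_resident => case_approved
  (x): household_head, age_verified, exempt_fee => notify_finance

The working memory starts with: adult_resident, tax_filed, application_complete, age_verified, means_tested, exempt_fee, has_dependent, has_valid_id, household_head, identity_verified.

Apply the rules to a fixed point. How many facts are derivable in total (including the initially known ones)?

Round 1: (i) [tax_filed, application_complete, means_tested => renewal_due]; (iii) [has_dependent, has_valid_id => citizen]; (vii) [identity_verified => income_below_cap]; (x) [household_head, age_verified, exempt_fee => notify_finance]. New: renewal_due, citizen, income_below_cap, notify_finance.
Round 2: (ii) [citizen, household_head => resident]. New: resident.
Round 3: (ix) [resident, renewal_due, adult_resident => case_approved]. New: case_approved.
Round 4: (iv) [case_approved, household_head => enrolled_program]. New: enrolled_program.
Round 5: (v) [notify_finance, enrolled_program => address_verified]; (viii) [enrolled_program, notify_finance => eligible_tier1]. New: address_verified, eligible_tier1.
Closure: {address_verified, adult_resident, age_verified, application_complete, case_approved, citizen, eligible_tier1, enrolled_program, exempt_fee, has_dependent, has_valid_id, household_head, identity_verified, income_below_cap, means_tested, notify_finance, renewal_due, resident, tax_filed} — 19 facts.

19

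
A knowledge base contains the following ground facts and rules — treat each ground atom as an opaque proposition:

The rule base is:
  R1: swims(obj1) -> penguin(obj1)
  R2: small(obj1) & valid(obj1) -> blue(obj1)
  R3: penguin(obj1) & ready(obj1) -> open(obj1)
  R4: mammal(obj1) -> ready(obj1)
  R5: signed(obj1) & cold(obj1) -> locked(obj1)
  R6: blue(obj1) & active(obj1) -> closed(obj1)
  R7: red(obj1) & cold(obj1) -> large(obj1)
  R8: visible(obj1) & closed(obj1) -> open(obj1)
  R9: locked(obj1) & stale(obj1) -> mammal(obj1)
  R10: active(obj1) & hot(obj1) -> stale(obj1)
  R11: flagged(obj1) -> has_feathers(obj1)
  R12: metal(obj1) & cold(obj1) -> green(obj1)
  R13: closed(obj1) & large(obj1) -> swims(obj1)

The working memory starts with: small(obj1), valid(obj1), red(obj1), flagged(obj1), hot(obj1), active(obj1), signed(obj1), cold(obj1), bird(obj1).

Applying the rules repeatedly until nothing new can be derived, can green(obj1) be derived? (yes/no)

no

Round 1 — R2, R5, R7, R10, R11, derive blue(obj1), locked(obj1), large(obj1), stale(obj1), has_feathers(obj1).
Round 2 — R6, R9, derive closed(obj1), mammal(obj1).
Round 3 — R4, R13, derive ready(obj1), swims(obj1).
Round 4 — R1, derive penguin(obj1).
Round 5 — R3, derive open(obj1).
Fixed point reached. green(obj1) is concluded only by R12; R12 needs metal(obj1) (never derived).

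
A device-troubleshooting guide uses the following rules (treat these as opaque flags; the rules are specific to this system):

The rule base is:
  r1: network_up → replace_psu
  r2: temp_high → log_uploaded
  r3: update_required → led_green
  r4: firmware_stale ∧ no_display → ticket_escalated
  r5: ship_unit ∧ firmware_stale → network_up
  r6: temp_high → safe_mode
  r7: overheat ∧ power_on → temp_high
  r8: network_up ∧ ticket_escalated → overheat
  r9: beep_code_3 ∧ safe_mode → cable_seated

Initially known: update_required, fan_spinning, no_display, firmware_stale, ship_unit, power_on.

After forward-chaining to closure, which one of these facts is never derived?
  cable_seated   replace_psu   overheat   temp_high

cable_seated

Round 1: r3 [update_required → led_green]; r4 [firmware_stale ∧ no_display → ticket_escalated]; r5 [ship_unit ∧ firmware_stale → network_up]. Adds led_green, ticket_escalated, network_up.
Round 2: r1 [network_up → replace_psu]; r8 [network_up ∧ ticket_escalated → overheat]. Adds replace_psu, overheat.
Round 3: r7 [overheat ∧ power_on → temp_high]. Adds temp_high.
Round 4: r2 [temp_high → log_uploaded]; r6 [temp_high → safe_mode]. Adds log_uploaded, safe_mode.
Derived: overheat (round 2), temp_high (round 3), replace_psu (round 2). cable_seated never appears in any round.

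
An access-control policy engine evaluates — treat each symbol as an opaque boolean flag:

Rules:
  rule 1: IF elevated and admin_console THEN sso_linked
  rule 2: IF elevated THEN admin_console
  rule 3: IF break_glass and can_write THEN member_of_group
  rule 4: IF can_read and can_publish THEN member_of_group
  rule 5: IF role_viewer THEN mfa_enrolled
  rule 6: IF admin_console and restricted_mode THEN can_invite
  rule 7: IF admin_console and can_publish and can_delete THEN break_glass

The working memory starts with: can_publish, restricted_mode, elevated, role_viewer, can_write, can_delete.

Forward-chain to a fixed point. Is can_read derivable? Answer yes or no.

no

Round 1: rule 2 [IF elevated THEN admin_console]; rule 5 [IF role_viewer THEN mfa_enrolled]. New: admin_console, mfa_enrolled.
Round 2: rule 1 [IF elevated and admin_console THEN sso_linked]; rule 6 [IF admin_console and restricted_mode THEN can_invite]; rule 7 [IF admin_console and can_publish and can_delete THEN break_glass]. New: sso_linked, can_invite, break_glass.
Round 3: rule 3 [IF break_glass and can_write THEN member_of_group]. New: member_of_group.
Fixed point reached. No rule has can_read as a consequent, and it is not given.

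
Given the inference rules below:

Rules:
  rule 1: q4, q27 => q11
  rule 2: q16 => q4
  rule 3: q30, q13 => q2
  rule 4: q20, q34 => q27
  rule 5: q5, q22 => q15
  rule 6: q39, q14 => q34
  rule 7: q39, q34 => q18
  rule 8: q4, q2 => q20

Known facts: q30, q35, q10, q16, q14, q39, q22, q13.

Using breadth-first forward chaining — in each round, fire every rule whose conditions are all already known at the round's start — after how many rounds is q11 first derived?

Round 1: rule 2 [q16 => q4]; rule 3 [q30, q13 => q2]; rule 6 [q39, q14 => q34]. Adds q4, q2, q34.
Round 2: rule 7 [q39, q34 => q18]; rule 8 [q4, q2 => q20]. Adds q18, q20.
Round 3: rule 4 [q20, q34 => q27]. Adds q27.
Round 4: rule 1 [q4, q27 => q11]. Adds q11.
q11 first appears in round 4.

4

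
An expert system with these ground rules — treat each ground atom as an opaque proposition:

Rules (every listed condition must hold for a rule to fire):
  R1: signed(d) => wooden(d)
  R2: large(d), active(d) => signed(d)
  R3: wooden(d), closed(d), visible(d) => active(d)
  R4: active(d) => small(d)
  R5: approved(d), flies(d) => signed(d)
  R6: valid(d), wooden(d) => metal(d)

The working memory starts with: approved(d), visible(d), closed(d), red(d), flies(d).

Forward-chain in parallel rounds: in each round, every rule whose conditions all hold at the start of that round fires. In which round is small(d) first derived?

Round 1: R5 [approved(d), flies(d) => signed(d)]. New: signed(d).
Round 2: R1 [signed(d) => wooden(d)]. New: wooden(d).
Round 3: R3 [wooden(d), closed(d), visible(d) => active(d)]. New: active(d).
Round 4: R4 [active(d) => small(d)]. New: small(d).
small(d) first appears in round 4.

4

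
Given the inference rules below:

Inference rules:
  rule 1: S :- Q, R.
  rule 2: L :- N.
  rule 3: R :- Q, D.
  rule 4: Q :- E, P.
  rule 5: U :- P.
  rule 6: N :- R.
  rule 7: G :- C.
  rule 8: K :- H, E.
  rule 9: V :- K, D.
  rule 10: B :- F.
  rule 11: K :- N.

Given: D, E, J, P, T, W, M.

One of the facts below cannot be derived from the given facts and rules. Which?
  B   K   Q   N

B

[1] rule 4 [Q :- E, P.]; rule 5 [U :- P.]. ⇒ new: Q, U.
[2] rule 3 [R :- Q, D.]. ⇒ new: R.
[3] rule 1 [S :- Q, R.]; rule 6 [N :- R.]. ⇒ new: S, N.
[4] rule 2 [L :- N.]; rule 11 [K :- N.]. ⇒ new: L, K.
[5] rule 9 [V :- K, D.]. ⇒ new: V.
Derived: Q (round 1), N (round 3), K (round 4). B never appears in any round.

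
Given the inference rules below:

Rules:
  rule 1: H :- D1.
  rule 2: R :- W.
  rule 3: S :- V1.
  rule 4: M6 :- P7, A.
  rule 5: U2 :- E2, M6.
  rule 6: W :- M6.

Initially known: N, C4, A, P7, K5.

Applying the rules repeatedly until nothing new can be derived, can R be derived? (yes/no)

yes

Round 1 fires rule 4, giving M6.
Round 2 fires rule 6, giving W.
Round 3 fires rule 2, giving R.
R appears in round 3, so it is derivable.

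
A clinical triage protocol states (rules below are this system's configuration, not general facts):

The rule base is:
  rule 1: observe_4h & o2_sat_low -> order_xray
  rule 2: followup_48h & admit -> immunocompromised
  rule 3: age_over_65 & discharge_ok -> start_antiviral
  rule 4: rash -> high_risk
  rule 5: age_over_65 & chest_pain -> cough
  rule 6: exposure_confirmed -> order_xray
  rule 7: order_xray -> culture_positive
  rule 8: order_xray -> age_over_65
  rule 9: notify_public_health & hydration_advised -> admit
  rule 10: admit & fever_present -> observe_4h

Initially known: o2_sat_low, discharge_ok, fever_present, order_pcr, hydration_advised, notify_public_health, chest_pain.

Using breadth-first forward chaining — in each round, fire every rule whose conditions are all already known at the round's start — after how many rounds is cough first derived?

Round 1 fires rule 9, giving admit.
Round 2 fires rule 10, giving observe_4h.
Round 3 fires rule 1, giving order_xray.
Round 4 fires rule 7, rule 8, giving culture_positive, age_over_65.
Round 5 fires rule 3, rule 5, giving start_antiviral, cough.
cough first appears in round 5.

5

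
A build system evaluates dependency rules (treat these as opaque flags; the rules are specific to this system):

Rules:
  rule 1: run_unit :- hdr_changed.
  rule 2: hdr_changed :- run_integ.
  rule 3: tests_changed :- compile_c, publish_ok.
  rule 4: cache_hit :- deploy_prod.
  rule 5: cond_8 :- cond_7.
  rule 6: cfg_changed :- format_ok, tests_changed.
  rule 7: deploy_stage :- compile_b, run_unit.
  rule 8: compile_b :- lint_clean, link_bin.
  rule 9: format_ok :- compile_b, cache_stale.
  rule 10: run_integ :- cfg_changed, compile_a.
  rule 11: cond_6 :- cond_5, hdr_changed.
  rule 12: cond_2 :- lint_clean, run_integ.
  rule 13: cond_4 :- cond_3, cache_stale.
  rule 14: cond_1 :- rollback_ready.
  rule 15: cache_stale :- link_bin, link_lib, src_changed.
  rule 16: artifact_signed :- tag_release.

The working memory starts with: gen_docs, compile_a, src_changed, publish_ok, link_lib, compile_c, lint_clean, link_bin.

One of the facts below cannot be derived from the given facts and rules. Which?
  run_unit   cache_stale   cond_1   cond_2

[1] rule 3 [tests_changed :- compile_c, publish_ok.]; rule 8 [compile_b :- lint_clean, link_bin.]; rule 15 [cache_stale :- link_bin, link_lib, src_changed.]. ⇒ new: tests_changed, compile_b, cache_stale.
[2] rule 9 [format_ok :- compile_b, cache_stale.]. ⇒ new: format_ok.
[3] rule 6 [cfg_changed :- format_ok, tests_changed.]. ⇒ new: cfg_changed.
[4] rule 10 [run_integ :- cfg_changed, compile_a.]. ⇒ new: run_integ.
[5] rule 2 [hdr_changed :- run_integ.]; rule 12 [cond_2 :- lint_clean, run_integ.]. ⇒ new: hdr_changed, cond_2.
[6] rule 1 [run_unit :- hdr_changed.]. ⇒ new: run_unit.
[7] rule 7 [deploy_stage :- compile_b, run_unit.]. ⇒ new: deploy_stage.
Derived: cond_2 (round 5), run_unit (round 6), cache_stale (round 1). cond_1 never appears in any round.

cond_1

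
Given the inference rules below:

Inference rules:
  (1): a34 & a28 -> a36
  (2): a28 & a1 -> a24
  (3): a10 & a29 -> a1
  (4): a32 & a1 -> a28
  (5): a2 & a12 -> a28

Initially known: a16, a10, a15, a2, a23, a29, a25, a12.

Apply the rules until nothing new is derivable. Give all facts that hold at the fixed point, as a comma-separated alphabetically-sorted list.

Round 1 fires (3), (5), giving a1, a28.
Round 2 fires (2), giving a24.

a1, a10, a12, a15, a16, a2, a23, a24, a25, a28, a29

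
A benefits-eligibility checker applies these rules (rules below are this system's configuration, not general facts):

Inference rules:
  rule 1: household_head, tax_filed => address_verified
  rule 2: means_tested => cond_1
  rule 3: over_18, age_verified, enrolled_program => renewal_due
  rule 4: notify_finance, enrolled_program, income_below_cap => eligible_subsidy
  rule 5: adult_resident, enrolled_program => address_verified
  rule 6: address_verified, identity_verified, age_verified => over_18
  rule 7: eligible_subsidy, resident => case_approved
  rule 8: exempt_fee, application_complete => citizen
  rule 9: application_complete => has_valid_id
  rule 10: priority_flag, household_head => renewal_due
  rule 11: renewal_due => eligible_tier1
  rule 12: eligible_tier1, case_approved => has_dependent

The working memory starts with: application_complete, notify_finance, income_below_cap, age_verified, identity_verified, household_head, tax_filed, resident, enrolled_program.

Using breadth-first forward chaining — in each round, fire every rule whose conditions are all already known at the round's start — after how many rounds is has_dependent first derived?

Round 1: rule 1 [household_head, tax_filed => address_verified]; rule 4 [notify_finance, enrolled_program, income_below_cap => eligible_subsidy]; rule 9 [application_complete => has_valid_id]. New: address_verified, eligible_subsidy, has_valid_id.
Round 2: rule 6 [address_verified, identity_verified, age_verified => over_18]; rule 7 [eligible_subsidy, resident => case_approved]. New: over_18, case_approved.
Round 3: rule 3 [over_18, age_verified, enrolled_program => renewal_due]. New: renewal_due.
Round 4: rule 11 [renewal_due => eligible_tier1]. New: eligible_tier1.
Round 5: rule 12 [eligible_tier1, case_approved => has_dependent]. New: has_dependent.
has_dependent first appears in round 5.

5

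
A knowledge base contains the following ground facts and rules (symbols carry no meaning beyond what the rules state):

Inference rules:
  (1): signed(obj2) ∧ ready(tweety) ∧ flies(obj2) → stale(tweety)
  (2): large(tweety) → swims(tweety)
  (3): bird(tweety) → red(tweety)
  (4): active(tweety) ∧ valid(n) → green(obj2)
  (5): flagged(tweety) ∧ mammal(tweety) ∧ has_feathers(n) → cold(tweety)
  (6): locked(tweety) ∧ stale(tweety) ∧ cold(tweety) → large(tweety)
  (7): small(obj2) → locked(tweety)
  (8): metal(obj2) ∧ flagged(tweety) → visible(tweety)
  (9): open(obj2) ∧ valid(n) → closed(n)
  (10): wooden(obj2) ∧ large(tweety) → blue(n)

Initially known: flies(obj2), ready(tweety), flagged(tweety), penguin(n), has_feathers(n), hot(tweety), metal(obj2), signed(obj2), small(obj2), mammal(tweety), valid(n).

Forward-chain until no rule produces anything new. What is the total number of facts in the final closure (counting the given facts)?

[1] (1) [signed(obj2) ∧ ready(tweety) ∧ flies(obj2) → stale(tweety)]; (5) [flagged(tweety) ∧ mammal(tweety) ∧ has_feathers(n) → cold(tweety)]; (7) [small(obj2) → locked(tweety)]; (8) [metal(obj2) ∧ flagged(tweety) → visible(tweety)]. ⇒ new: stale(tweety), cold(tweety), locked(tweety), visible(tweety).
[2] (6) [locked(tweety) ∧ stale(tweety) ∧ cold(tweety) → large(tweety)]. ⇒ new: large(tweety).
[3] (2) [large(tweety) → swims(tweety)]. ⇒ new: swims(tweety).
Closure: {cold(tweety), flagged(tweety), flies(obj2), has_feathers(n), hot(tweety), large(tweety), locked(tweety), mammal(tweety), metal(obj2), penguin(n), ready(tweety), signed(obj2), small(obj2), stale(tweety), swims(tweety), valid(n), visible(tweety)} — 17 facts.

17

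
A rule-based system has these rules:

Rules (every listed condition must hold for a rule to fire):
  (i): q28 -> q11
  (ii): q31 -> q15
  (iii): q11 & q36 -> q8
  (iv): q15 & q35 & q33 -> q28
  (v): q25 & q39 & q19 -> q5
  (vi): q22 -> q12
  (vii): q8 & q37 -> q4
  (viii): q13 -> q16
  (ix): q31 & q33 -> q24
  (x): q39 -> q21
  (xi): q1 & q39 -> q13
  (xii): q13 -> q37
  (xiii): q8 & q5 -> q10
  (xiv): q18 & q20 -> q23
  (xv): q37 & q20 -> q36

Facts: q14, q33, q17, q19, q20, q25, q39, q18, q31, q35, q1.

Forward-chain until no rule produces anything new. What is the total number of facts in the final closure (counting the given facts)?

25

Round 1: (ii) [q31 -> q15]; (v) [q25 & q39 & q19 -> q5]; (ix) [q31 & q33 -> q24]; (x) [q39 -> q21]; (xi) [q1 & q39 -> q13]; (xiv) [q18 & q20 -> q23]. Adds q15, q5, q24, q21, q13, q23.
Round 2: (iv) [q15 & q35 & q33 -> q28]; (viii) [q13 -> q16]; (xii) [q13 -> q37]. Adds q28, q16, q37.
Round 3: (i) [q28 -> q11]; (xv) [q37 & q20 -> q36]. Adds q11, q36.
Round 4: (iii) [q11 & q36 -> q8]. Adds q8.
Round 5: (vii) [q8 & q37 -> q4]; (xiii) [q8 & q5 -> q10]. Adds q4, q10.
Closure: {q1, q10, q11, q13, q14, q15, q16, q17, q18, q19, q20, q21, q23, q24, q25, q28, q31, q33, q35, q36, q37, q39, q4, q5, q8} — 25 facts.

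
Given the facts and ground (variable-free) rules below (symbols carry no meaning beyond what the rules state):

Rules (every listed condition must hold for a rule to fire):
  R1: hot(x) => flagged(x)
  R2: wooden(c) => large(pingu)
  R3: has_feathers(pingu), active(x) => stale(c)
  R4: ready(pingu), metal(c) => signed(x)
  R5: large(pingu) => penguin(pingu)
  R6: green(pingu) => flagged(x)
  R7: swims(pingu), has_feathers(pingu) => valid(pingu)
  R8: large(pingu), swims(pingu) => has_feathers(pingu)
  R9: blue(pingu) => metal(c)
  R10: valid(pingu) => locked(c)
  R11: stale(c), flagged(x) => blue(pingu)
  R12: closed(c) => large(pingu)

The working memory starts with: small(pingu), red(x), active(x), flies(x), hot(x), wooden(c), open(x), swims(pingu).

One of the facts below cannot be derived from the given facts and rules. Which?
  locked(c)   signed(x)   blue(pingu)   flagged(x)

[1] R1 [hot(x) => flagged(x)]; R2 [wooden(c) => large(pingu)]. ⇒ new: flagged(x), large(pingu).
[2] R5 [large(pingu) => penguin(pingu)]; R8 [large(pingu), swims(pingu) => has_feathers(pingu)]. ⇒ new: penguin(pingu), has_feathers(pingu).
[3] R3 [has_feathers(pingu), active(x) => stale(c)]; R7 [swims(pingu), has_feathers(pingu) => valid(pingu)]. ⇒ new: stale(c), valid(pingu).
[4] R10 [valid(pingu) => locked(c)]; R11 [stale(c), flagged(x) => blue(pingu)]. ⇒ new: locked(c), blue(pingu).
[5] R9 [blue(pingu) => metal(c)]. ⇒ new: metal(c).
Derived: locked(c) (round 4), blue(pingu) (round 4), flagged(x) (round 1). signed(x) never appears in any round.

signed(x)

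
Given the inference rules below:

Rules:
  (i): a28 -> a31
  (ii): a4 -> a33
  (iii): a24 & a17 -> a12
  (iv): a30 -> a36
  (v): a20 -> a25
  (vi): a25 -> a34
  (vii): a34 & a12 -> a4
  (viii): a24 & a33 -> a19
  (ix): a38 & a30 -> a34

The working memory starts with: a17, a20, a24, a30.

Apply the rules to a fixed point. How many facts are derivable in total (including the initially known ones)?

Round 1: (iii) [a24 & a17 -> a12]; (iv) [a30 -> a36]; (v) [a20 -> a25]. New: a12, a36, a25.
Round 2: (vi) [a25 -> a34]. New: a34.
Round 3: (vii) [a34 & a12 -> a4]. New: a4.
Round 4: (ii) [a4 -> a33]. New: a33.
Round 5: (viii) [a24 & a33 -> a19]. New: a19.
Closure: {a12, a17, a19, a20, a24, a25, a30, a33, a34, a36, a4} — 11 facts.

11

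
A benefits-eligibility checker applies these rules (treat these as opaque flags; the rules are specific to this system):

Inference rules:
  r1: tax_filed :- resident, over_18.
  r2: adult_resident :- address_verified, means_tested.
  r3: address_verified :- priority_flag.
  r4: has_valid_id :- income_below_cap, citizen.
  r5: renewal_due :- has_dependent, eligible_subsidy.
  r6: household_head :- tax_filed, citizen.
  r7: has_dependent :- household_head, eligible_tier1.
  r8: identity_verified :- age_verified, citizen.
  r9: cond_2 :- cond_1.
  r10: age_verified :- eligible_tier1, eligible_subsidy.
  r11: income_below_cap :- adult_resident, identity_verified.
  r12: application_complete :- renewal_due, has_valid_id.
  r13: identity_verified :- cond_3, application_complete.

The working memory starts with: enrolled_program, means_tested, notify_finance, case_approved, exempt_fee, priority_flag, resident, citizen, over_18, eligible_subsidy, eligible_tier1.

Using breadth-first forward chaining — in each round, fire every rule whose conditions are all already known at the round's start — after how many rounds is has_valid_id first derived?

4

Round 1 — r1, r3, r10, derive tax_filed, address_verified, age_verified.
Round 2 — r2, r6, r8, derive adult_resident, household_head, identity_verified.
Round 3 — r7, r11, derive has_dependent, income_below_cap.
Round 4 — r4, r5, derive has_valid_id, renewal_due.
has_valid_id first appears in round 4.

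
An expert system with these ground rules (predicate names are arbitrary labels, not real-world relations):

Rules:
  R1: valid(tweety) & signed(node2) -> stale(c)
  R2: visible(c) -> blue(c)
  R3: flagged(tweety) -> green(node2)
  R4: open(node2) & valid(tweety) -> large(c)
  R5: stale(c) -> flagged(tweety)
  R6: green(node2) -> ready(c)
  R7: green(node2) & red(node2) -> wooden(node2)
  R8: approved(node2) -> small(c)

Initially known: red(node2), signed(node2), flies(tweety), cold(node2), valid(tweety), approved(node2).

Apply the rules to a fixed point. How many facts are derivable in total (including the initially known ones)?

Round 1 fires R1, R8, giving stale(c), small(c).
Round 2 fires R5, giving flagged(tweety).
Round 3 fires R3, giving green(node2).
Round 4 fires R6, R7, giving ready(c), wooden(node2).
Closure: {approved(node2), cold(node2), flagged(tweety), flies(tweety), green(node2), ready(c), red(node2), signed(node2), small(c), stale(c), valid(tweety), wooden(node2)} — 12 facts.

12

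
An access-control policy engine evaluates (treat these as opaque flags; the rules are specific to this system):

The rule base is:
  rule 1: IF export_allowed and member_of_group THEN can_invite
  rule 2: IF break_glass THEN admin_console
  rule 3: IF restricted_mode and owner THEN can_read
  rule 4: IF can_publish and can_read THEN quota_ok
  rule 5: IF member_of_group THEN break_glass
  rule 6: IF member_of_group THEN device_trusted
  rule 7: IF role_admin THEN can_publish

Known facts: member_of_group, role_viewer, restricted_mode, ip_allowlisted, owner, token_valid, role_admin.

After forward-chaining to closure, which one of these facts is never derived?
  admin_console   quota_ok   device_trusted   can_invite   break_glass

Round 1: rule 3 [IF restricted_mode and owner THEN can_read]; rule 5 [IF member_of_group THEN break_glass]; rule 6 [IF member_of_group THEN device_trusted]; rule 7 [IF role_admin THEN can_publish]. Adds can_read, break_glass, device_trusted, can_publish.
Round 2: rule 2 [IF break_glass THEN admin_console]; rule 4 [IF can_publish and can_read THEN quota_ok]. Adds admin_console, quota_ok.
Derived: break_glass (round 1), device_trusted (round 1), admin_console (round 2), quota_ok (round 2). can_invite never appears in any round.

can_invite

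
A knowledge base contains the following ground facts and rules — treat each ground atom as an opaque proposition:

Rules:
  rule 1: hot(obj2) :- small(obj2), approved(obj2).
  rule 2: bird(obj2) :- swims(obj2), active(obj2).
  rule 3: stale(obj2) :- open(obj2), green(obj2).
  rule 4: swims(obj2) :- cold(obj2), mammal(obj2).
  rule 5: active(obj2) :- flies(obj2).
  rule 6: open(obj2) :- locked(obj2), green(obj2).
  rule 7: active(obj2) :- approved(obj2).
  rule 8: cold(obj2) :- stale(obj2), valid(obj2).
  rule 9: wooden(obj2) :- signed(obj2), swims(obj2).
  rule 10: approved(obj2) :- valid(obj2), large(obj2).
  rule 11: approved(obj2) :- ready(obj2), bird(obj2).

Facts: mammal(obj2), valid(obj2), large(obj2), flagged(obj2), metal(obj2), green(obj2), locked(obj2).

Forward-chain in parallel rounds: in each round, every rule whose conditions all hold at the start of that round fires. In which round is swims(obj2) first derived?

4

Round 1: rule 6 [open(obj2) :- locked(obj2), green(obj2).]; rule 10 [approved(obj2) :- valid(obj2), large(obj2).]. New: open(obj2), approved(obj2).
Round 2: rule 3 [stale(obj2) :- open(obj2), green(obj2).]; rule 7 [active(obj2) :- approved(obj2).]. New: stale(obj2), active(obj2).
Round 3: rule 8 [cold(obj2) :- stale(obj2), valid(obj2).]. New: cold(obj2).
Round 4: rule 4 [swims(obj2) :- cold(obj2), mammal(obj2).]. New: swims(obj2).
swims(obj2) first appears in round 4.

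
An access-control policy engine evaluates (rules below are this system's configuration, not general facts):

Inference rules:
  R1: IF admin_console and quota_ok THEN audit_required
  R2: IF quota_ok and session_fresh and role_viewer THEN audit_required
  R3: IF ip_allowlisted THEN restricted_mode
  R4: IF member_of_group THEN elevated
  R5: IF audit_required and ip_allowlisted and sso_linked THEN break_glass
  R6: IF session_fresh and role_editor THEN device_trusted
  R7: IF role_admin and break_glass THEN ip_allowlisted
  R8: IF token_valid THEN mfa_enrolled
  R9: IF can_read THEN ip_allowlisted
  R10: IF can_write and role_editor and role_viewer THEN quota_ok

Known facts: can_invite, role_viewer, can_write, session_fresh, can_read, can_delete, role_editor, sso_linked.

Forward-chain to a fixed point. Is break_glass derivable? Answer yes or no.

yes

[1] R6 [IF session_fresh and role_editor THEN device_trusted]; R9 [IF can_read THEN ip_allowlisted]; R10 [IF can_write and role_editor and role_viewer THEN quota_ok]. ⇒ new: device_trusted, ip_allowlisted, quota_ok.
[2] R2 [IF quota_ok and session_fresh and role_viewer THEN audit_required]; R3 [IF ip_allowlisted THEN restricted_mode]. ⇒ new: audit_required, restricted_mode.
[3] R5 [IF audit_required and ip_allowlisted and sso_linked THEN break_glass]. ⇒ new: break_glass.
break_glass appears in round 3, so it is derivable.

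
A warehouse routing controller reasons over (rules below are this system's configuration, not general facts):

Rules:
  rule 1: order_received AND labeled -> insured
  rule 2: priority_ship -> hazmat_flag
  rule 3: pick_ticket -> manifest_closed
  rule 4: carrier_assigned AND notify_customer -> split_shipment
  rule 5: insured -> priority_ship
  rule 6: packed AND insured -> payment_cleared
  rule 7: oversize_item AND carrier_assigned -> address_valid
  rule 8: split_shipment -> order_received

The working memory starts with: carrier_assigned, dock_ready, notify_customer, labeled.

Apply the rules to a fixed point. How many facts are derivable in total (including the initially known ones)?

9

Round 1 fires rule 4, giving split_shipment.
Round 2 fires rule 8, giving order_received.
Round 3 fires rule 1, giving insured.
Round 4 fires rule 5, giving priority_ship.
Round 5 fires rule 2, giving hazmat_flag.
Closure: {carrier_assigned, dock_ready, hazmat_flag, insured, labeled, notify_customer, order_received, priority_ship, split_shipment} — 9 facts.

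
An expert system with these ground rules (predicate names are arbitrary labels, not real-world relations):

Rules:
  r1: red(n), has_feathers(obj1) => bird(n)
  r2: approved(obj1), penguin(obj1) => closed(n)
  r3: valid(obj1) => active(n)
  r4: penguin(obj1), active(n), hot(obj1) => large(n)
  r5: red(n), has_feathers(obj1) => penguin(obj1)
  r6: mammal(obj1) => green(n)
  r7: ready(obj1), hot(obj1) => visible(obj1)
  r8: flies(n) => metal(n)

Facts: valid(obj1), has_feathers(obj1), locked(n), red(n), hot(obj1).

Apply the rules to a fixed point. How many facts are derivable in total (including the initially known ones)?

9

Round 1: r1 [red(n), has_feathers(obj1) => bird(n)]; r3 [valid(obj1) => active(n)]; r5 [red(n), has_feathers(obj1) => penguin(obj1)]. New: bird(n), active(n), penguin(obj1).
Round 2: r4 [penguin(obj1), active(n), hot(obj1) => large(n)]. New: large(n).
Closure: {active(n), bird(n), has_feathers(obj1), hot(obj1), large(n), locked(n), penguin(obj1), red(n), valid(obj1)} — 9 facts.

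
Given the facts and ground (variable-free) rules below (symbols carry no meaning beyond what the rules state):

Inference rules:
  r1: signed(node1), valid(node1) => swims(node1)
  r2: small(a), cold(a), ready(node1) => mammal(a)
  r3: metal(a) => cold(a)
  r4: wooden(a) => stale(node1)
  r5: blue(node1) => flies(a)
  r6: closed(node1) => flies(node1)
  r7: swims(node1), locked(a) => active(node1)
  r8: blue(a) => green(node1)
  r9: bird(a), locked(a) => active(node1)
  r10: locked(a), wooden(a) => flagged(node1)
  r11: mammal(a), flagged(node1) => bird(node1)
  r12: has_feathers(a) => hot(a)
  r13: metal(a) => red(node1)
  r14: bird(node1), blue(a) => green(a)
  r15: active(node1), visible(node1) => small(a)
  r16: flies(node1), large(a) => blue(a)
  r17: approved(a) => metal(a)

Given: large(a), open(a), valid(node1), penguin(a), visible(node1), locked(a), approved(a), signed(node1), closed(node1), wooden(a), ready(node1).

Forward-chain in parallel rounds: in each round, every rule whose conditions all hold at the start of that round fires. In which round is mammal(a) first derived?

4

Round 1 — r1, r4, r6, r10, r17, derive swims(node1), stale(node1), flies(node1), flagged(node1), metal(a).
Round 2 — r3, r7, r13, r16, derive cold(a), active(node1), red(node1), blue(a).
Round 3 — r8, r15, derive green(node1), small(a).
Round 4 — r2, derive mammal(a).
mammal(a) first appears in round 4.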